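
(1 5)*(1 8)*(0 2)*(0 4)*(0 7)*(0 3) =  (0 2 4 7 3)(1 5 8)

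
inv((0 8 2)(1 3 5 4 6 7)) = (0 2 8)(1 7 6 4 5 3)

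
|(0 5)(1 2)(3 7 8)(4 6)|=6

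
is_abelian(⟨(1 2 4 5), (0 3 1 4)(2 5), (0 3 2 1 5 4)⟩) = no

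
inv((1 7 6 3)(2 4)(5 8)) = (1 3 6 7)(2 4)(5 8)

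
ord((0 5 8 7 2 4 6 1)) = 8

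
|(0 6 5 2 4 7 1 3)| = 8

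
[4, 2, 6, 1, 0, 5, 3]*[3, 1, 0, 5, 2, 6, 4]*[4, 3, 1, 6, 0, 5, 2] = [1, 4, 0, 3, 6, 2, 5]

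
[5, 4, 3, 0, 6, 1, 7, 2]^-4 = [6, 2, 1, 4, 3, 7, 0, 5]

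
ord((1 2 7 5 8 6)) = 6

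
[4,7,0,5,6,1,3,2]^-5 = [3,0,6,7,5,2,1,4]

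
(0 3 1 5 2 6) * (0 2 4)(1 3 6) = (0 6 2 1 5 4)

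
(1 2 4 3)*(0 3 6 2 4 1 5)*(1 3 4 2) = (0 4 6 1 2 3 5)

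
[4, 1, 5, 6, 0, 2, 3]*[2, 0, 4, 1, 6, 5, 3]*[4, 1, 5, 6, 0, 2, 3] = [3, 4, 2, 6, 5, 0, 1]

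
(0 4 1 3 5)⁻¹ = (0 5 3 1 4)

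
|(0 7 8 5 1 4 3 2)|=8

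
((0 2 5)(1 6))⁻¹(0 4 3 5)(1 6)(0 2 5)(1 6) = (0 2 4 3)(1 6)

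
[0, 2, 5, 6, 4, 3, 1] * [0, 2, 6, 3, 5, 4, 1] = [0, 6, 4, 1, 5, 3, 2]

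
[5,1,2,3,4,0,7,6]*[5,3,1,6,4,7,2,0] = [7,3,1,6,4,5,0,2]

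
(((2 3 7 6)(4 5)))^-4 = ()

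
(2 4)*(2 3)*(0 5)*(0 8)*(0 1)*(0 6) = (0 5 8 1 6)(2 4 3)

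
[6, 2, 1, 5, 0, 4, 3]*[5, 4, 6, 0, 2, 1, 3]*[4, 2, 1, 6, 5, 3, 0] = [6, 0, 5, 2, 3, 1, 4]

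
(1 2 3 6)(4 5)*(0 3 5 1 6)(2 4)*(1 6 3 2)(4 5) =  (0 2 4 6 3)(1 5)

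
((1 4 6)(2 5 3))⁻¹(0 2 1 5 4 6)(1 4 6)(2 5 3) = (0 5 4 3 6 1)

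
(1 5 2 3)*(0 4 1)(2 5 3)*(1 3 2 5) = (0 4 3)(1 2 5)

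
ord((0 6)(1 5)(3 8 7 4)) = 4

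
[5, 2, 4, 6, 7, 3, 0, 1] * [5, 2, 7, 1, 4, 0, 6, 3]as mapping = [0→0, 1→7, 2→4, 3→6, 4→3, 5→1, 6→5, 7→2]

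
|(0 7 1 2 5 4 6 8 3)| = 9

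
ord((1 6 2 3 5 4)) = 6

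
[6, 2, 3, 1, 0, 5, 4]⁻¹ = [4, 3, 1, 2, 6, 5, 0]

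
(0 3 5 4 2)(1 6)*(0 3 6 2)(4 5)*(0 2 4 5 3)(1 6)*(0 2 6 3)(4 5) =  (0 1 5)(3 4 6)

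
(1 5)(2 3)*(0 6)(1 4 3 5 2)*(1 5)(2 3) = (0 6)(1 3 5 4 2)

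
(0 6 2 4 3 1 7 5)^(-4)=(0 3)(1 6)(2 7)(4 5)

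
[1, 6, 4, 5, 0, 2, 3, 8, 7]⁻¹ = [4, 0, 5, 6, 2, 3, 1, 8, 7]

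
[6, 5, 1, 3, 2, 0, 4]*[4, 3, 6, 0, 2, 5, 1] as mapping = [0→1, 1→5, 2→3, 3→0, 4→6, 5→4, 6→2] 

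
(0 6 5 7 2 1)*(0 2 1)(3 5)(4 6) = (0 4 6 3 5 7 1 2)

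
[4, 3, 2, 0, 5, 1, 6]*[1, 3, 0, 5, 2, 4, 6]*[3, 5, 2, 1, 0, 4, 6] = [2, 4, 3, 5, 0, 1, 6]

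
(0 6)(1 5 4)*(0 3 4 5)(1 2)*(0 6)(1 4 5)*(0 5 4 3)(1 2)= (0 5 2 3 4 1 6)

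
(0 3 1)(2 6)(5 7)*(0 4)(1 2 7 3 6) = (0 6 7 5 3 2 1 4)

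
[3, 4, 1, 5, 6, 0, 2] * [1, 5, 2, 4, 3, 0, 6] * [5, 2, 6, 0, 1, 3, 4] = [1, 0, 3, 5, 4, 2, 6]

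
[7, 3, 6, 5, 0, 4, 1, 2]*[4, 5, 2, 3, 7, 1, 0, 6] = [6, 3, 0, 1, 4, 7, 5, 2]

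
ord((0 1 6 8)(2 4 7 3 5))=20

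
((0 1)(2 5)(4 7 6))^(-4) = (4 6 7)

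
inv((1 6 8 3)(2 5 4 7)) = (1 3 8 6)(2 7 4 5)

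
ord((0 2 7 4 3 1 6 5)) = 8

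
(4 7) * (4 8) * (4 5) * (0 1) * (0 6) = (0 1 6)(4 7 8 5)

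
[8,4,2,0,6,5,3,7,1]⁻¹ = [3,8,2,6,1,5,4,7,0]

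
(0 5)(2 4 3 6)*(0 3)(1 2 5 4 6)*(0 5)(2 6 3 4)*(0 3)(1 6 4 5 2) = (0 1 4 2)(3 6)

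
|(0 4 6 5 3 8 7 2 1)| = 9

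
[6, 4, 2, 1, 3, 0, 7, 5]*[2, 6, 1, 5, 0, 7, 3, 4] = [3, 0, 1, 6, 5, 2, 4, 7]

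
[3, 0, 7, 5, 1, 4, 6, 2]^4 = [1, 4, 2, 0, 5, 3, 6, 7]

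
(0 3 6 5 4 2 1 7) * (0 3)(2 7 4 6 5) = (1 4 7 3 5 6 2)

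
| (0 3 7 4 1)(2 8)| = 10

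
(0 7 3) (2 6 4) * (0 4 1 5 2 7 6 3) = (0 6 1 5 2 3 4 7) 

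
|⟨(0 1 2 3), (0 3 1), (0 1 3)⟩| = 24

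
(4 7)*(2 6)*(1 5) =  (1 5)(2 6)(4 7)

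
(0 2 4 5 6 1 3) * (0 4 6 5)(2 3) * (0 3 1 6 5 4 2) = (0 1)(2 5 4 3)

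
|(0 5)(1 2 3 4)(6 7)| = 4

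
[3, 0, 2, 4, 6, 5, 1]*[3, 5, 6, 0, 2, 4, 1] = [0, 3, 6, 2, 1, 4, 5]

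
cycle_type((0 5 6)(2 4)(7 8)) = 2^2.3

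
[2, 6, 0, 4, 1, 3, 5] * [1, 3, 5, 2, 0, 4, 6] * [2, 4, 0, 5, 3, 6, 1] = [6, 1, 4, 2, 5, 0, 3]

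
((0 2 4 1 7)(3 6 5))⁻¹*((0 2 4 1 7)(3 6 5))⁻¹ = (0 1 2 7 4)(3 6 5)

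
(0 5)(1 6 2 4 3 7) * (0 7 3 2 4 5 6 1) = (0 6 4 2 5 7)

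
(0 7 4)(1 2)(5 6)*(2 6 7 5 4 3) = (0 5 7 3 2 1 6 4)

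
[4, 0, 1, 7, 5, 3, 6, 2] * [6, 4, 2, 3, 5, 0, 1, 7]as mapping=[0→5, 1→6, 2→4, 3→7, 4→0, 5→3, 6→1, 7→2]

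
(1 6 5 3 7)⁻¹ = (1 7 3 5 6)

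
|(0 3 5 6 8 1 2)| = 7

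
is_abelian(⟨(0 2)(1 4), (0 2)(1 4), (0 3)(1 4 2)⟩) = no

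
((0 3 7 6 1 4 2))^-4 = (0 6 2 7 4 3 1)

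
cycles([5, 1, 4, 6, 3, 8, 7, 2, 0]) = (0 5 8)(2 4 3 6 7)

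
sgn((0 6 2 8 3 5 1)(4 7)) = -1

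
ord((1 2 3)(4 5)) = 6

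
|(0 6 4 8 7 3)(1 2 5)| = 6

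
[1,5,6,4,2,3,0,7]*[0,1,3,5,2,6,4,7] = [1,6,4,2,3,5,0,7]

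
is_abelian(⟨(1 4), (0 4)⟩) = no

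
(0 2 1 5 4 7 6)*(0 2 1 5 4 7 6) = (0 1 4 6 2 5 7)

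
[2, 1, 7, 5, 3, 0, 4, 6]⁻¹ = [5, 1, 0, 4, 6, 3, 7, 2]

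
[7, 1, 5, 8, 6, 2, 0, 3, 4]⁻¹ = [6, 1, 5, 7, 8, 2, 4, 0, 3]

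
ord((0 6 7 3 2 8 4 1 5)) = 9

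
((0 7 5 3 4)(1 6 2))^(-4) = (0 7 5 3 4)(1 2 6)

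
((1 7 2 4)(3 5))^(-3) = (1 7 2 4)(3 5)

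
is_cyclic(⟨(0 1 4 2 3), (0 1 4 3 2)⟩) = no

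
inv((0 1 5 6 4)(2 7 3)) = (0 4 6 5 1)(2 3 7)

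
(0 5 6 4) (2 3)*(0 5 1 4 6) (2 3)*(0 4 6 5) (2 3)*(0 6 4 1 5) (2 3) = (0 5 1 4 6) 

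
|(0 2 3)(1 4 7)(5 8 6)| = 3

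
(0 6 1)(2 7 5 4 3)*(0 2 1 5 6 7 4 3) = (0 7 6 5 3 1 2 4)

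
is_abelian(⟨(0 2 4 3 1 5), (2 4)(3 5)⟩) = no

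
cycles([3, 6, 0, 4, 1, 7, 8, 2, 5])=(0 3 4 1 6 8 5 7 2)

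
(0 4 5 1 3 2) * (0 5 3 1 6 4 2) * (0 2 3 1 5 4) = (0 3 2 4 1 5 6)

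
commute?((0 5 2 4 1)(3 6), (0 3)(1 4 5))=no:(0 5 2 4 1)(3 6)*(0 3)(1 4 5)=(0 1 3 6)(2 5), (0 3)(1 4 5)*(0 5 2 4 1)(3 6)=(0 6 3 5)(2 4)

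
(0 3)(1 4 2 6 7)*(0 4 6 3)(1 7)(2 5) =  (1 6)(2 3 4 5)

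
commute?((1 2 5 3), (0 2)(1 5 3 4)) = no:(1 2 5 3)*(0 2)(1 5 3 4) = (0 2 3 5 4 1), (0 2)(1 5 3 4)*(1 2 5 3) = (0 5 1 3 4 2)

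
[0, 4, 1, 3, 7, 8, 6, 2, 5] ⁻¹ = [0, 2, 7, 3, 1, 8, 6, 4, 5] 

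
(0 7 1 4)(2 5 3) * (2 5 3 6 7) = (0 2 3 5 6 7 1 4)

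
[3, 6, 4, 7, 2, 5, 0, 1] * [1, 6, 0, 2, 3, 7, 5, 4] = [2, 5, 3, 4, 0, 7, 1, 6]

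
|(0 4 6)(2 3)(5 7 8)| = 6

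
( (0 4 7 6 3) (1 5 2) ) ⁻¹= (0 3 6 7 4) (1 2 5) 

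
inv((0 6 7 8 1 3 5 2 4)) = (0 4 2 5 3 1 8 7 6)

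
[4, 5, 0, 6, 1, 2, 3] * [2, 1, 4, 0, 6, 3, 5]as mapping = [0→6, 1→3, 2→2, 3→5, 4→1, 5→4, 6→0]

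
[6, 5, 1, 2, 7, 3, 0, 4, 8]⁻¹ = [6, 2, 3, 5, 7, 1, 0, 4, 8]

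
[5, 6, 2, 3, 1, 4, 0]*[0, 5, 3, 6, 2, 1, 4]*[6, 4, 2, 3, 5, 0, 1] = [4, 5, 3, 1, 0, 2, 6]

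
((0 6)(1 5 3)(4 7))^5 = (0 6)(1 3 5)(4 7)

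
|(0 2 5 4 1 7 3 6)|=8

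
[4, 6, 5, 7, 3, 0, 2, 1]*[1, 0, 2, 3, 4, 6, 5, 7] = [4, 5, 6, 7, 3, 1, 2, 0]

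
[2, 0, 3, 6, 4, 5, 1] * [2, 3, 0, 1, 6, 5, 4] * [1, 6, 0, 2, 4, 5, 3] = [1, 0, 6, 4, 3, 5, 2]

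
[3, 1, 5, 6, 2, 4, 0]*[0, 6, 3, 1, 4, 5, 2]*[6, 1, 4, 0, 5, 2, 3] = [1, 3, 2, 4, 0, 5, 6]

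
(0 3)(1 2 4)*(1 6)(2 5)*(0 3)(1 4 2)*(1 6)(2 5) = (1 2 5 6 4)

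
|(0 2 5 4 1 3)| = 6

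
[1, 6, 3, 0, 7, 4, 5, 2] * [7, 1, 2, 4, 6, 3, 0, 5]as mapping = [0→1, 1→0, 2→4, 3→7, 4→5, 5→6, 6→3, 7→2]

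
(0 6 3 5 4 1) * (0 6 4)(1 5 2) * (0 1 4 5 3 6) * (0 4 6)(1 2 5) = (0 1 4 3 5 2 6)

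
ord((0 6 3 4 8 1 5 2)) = 8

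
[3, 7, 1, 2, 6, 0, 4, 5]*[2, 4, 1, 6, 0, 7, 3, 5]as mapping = [0→6, 1→5, 2→4, 3→1, 4→3, 5→2, 6→0, 7→7]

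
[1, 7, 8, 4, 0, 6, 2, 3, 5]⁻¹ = [4, 0, 6, 7, 3, 8, 5, 1, 2]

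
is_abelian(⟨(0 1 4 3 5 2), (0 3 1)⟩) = no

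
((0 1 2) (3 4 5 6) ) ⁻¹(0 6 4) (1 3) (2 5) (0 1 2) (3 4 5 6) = (0 6) (1 3 5) (2 4) 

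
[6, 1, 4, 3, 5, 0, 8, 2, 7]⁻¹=[5, 1, 7, 3, 2, 4, 0, 8, 6]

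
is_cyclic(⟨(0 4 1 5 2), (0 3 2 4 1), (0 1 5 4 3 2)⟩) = no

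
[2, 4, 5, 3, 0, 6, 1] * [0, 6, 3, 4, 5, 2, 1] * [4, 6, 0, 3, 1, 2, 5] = [3, 2, 0, 1, 4, 6, 5]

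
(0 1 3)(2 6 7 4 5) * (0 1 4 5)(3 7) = (0 4)(1 7 5 2 6 3)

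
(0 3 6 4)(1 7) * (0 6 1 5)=(0 3 1 7 5)(4 6)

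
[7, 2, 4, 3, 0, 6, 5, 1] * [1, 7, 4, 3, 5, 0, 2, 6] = [6, 4, 5, 3, 1, 2, 0, 7]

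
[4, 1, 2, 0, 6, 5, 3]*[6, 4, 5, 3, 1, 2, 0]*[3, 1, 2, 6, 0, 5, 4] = [1, 0, 5, 4, 3, 2, 6]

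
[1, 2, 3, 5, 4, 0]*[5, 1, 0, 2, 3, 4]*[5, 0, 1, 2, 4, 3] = [0, 5, 1, 4, 2, 3]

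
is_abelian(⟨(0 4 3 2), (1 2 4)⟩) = no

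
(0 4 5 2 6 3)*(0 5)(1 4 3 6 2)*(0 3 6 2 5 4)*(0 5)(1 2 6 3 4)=(0 3 1 5 2)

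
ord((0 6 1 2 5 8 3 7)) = 8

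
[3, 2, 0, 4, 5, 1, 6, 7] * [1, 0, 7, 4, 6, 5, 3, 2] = [4, 7, 1, 6, 5, 0, 3, 2]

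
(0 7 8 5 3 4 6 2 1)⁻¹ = (0 1 2 6 4 3 5 8 7)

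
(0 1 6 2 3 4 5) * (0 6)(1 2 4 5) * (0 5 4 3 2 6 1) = (0 6 3 4)(1 5)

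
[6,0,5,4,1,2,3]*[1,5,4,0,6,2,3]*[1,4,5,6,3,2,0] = [6,4,5,0,2,3,1]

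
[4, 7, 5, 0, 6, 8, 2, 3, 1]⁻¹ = [3, 8, 6, 7, 0, 2, 4, 1, 5]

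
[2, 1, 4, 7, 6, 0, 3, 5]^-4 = [6, 1, 3, 0, 7, 4, 5, 2]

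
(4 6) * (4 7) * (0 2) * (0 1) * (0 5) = (0 2 1 5)(4 6 7)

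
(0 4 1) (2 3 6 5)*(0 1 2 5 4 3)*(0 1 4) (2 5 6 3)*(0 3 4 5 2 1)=(0 1 5 6 3 4 2) 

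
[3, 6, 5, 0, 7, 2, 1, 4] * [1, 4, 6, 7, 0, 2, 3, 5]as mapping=[0→7, 1→3, 2→2, 3→1, 4→5, 5→6, 6→4, 7→0]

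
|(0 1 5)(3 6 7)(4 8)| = 6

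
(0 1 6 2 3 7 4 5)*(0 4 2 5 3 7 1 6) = (0 6 5 4 3 1)(2 7)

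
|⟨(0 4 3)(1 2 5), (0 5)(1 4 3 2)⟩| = 360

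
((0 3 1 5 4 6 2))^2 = (0 1 4 2 3 5 6)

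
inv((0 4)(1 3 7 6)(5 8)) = (0 4)(1 6 7 3)(5 8)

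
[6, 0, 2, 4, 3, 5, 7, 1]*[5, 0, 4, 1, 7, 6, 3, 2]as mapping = [0→3, 1→5, 2→4, 3→7, 4→1, 5→6, 6→2, 7→0]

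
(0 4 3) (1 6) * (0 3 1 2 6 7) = (0 4 1 7) (2 6) 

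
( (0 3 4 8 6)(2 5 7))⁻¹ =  (0 6 8 4 3)(2 7 5)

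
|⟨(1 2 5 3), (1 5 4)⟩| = 120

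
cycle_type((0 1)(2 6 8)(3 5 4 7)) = 2.3.4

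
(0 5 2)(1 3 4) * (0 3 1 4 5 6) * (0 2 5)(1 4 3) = (0 6 2 1 4 3)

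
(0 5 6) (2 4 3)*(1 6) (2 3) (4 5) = (0 4 2 5 1 6) 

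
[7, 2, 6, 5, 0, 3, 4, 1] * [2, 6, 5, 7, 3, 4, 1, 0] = [0, 5, 1, 4, 2, 7, 3, 6]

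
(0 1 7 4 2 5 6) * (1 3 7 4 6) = (0 3 7 6)(1 4 2 5)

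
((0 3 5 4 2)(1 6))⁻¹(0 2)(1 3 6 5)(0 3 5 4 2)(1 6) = (0 3)(1 4 6 5)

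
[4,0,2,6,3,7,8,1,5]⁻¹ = [1,7,2,4,0,8,3,5,6]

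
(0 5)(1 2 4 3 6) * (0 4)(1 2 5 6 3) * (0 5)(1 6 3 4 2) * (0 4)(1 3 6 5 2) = (0 6 3)(1 4 5)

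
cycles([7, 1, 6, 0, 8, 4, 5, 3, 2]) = (0 7 3)(2 6 5 4 8)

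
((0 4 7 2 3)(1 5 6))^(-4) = (0 4 7 2 3)(1 6 5)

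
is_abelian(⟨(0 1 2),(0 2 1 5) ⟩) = no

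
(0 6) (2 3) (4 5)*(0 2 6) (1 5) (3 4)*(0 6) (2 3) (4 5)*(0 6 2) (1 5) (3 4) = (0 2 1 3 6 4 5) 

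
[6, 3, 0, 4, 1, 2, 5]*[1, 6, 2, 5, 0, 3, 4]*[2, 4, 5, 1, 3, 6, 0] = [3, 6, 4, 2, 0, 5, 1] 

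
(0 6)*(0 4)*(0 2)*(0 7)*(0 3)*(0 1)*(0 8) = (0 6 4 2 7 3 1 8)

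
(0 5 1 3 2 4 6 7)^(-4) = (0 2)(1 6)(3 7)(4 5)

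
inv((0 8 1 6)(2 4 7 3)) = (0 6 1 8)(2 3 7 4)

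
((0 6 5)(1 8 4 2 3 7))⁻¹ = (0 5 6)(1 7 3 2 4 8)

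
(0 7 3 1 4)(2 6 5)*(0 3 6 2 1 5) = (0 7 6)(1 4 3 5)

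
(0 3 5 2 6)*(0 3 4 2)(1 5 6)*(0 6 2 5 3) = (0 4 5 6)(1 3 2)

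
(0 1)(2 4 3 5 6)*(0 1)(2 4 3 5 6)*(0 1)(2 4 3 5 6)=(0 1)(2 5 4 6 3)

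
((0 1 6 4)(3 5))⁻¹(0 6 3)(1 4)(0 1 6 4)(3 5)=(0 6)(1 4 5)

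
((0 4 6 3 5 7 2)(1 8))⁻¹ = (0 2 7 5 3 6 4)(1 8)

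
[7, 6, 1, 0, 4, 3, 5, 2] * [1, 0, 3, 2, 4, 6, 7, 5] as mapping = [0→5, 1→7, 2→0, 3→1, 4→4, 5→2, 6→6, 7→3] 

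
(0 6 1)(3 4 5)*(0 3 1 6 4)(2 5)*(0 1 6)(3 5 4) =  (0 3 1 5 6)(2 4)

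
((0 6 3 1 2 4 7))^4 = (0 2 6 4 3 7 1)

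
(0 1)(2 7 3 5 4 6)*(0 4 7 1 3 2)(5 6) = (0 3 6)(1 4 5 7 2)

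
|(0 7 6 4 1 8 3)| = 7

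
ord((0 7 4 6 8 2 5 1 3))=9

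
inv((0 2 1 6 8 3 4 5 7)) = (0 7 5 4 3 8 6 1 2)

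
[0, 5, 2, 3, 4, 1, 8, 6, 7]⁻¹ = [0, 5, 2, 3, 4, 1, 7, 8, 6]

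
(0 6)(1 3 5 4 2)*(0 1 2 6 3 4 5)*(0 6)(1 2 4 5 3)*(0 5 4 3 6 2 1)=(1 4 5 6)(2 3)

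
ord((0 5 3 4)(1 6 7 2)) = 4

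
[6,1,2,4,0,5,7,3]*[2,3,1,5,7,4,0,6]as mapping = [0→0,1→3,2→1,3→7,4→2,5→4,6→6,7→5]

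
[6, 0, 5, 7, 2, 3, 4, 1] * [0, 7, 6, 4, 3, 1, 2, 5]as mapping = [0→2, 1→0, 2→1, 3→5, 4→6, 5→4, 6→3, 7→7]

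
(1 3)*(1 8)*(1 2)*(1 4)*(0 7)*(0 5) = (0 7 5)(1 3 8 2 4)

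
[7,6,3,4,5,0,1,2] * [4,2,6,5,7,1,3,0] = [0,3,5,7,1,4,2,6]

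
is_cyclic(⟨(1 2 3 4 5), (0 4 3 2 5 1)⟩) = no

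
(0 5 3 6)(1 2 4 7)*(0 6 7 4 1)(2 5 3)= (0 3 7)(1 5 2)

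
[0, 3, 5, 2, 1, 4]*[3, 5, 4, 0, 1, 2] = [3, 0, 2, 4, 5, 1]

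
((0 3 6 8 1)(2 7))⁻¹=(0 1 8 6 3)(2 7)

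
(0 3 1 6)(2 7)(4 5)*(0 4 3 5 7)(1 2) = (0 5 3 2)(1 6 4 7)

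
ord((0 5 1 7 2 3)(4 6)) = 6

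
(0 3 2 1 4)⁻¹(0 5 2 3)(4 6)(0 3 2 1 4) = (0 6)(1 2 3 5)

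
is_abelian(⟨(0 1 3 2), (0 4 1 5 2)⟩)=no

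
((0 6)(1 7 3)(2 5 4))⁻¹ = (0 6)(1 3 7)(2 4 5)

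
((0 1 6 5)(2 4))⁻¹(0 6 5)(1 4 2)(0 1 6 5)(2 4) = (0 1 5)(2 4 6)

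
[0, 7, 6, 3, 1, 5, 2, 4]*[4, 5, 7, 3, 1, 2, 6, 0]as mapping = [0→4, 1→0, 2→6, 3→3, 4→5, 5→2, 6→7, 7→1]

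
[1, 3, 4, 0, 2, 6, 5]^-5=[1, 3, 4, 0, 2, 6, 5]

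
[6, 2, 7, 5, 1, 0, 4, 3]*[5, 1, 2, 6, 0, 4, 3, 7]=[3, 2, 7, 4, 1, 5, 0, 6]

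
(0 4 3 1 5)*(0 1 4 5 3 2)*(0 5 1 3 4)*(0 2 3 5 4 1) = (2 4 3)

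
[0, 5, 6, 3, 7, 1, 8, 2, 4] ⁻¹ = [0, 5, 7, 3, 8, 1, 2, 4, 6] 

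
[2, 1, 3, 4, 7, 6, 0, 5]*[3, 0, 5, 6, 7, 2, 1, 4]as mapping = [0→5, 1→0, 2→6, 3→7, 4→4, 5→1, 6→3, 7→2]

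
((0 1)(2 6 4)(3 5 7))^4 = (2 6 4)(3 5 7)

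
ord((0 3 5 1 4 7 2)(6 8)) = 14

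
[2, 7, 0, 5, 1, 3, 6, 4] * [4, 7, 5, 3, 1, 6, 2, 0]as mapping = [0→5, 1→0, 2→4, 3→6, 4→7, 5→3, 6→2, 7→1]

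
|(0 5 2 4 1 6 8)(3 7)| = 14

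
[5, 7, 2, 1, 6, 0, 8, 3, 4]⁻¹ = [5, 3, 2, 7, 8, 0, 4, 1, 6]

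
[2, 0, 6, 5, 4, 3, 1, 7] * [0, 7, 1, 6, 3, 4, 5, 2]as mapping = [0→1, 1→0, 2→5, 3→4, 4→3, 5→6, 6→7, 7→2]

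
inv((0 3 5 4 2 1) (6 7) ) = (0 1 2 4 5 3) (6 7) 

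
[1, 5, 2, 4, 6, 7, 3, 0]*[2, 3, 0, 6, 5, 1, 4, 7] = [3, 1, 0, 5, 4, 7, 6, 2]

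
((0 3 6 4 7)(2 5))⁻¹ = (0 7 4 6 3)(2 5)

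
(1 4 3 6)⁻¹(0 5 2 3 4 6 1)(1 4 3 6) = (0 5 2 6 3 1 4)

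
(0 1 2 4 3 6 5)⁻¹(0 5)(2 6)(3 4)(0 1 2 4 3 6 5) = (0 1)(3 6)(4 5)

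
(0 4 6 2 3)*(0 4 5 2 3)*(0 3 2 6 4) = (0 5 6 2 3)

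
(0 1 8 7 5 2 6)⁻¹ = (0 6 2 5 7 8 1)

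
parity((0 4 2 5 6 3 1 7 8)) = even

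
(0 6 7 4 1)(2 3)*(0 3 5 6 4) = (0 4 1 3 2 5 6 7)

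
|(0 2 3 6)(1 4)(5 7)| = 4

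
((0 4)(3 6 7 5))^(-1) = (0 4)(3 5 7 6)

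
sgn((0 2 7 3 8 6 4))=1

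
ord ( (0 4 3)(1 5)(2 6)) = 6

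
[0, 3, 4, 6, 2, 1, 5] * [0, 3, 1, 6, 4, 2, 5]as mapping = [0→0, 1→6, 2→4, 3→5, 4→1, 5→3, 6→2]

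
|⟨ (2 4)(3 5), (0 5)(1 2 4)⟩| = 36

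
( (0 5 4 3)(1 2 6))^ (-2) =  (0 4)(1 2 6)(3 5)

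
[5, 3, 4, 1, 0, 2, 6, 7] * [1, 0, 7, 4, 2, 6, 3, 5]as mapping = [0→6, 1→4, 2→2, 3→0, 4→1, 5→7, 6→3, 7→5]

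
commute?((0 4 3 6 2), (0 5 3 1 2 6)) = no:(0 4 3 6 2) * (0 5 3 1 2 6) = (0 4 1 2 5 3), (0 5 3 1 2 6) * (0 4 3 6 2) = (0 5 6 4 3 1)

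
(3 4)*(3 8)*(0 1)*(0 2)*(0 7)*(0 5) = (0 1 2 7 5)(3 4 8)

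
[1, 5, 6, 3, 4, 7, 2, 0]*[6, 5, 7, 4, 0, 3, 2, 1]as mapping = [0→5, 1→3, 2→2, 3→4, 4→0, 5→1, 6→7, 7→6]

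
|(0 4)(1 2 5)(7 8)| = 6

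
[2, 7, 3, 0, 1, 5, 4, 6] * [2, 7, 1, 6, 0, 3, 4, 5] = [1, 5, 6, 2, 7, 3, 0, 4]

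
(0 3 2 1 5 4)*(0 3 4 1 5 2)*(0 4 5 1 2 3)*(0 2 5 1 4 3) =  (0 1)(2 4)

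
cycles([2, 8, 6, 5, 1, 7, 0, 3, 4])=(0 2 6)(1 8 4)(3 5 7)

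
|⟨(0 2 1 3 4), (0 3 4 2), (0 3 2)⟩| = 120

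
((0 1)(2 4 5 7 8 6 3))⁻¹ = (0 1)(2 3 6 8 7 5 4)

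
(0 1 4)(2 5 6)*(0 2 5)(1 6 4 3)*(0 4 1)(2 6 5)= (0 5 1 3)(2 4 6)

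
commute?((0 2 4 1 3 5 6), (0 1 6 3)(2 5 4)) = no:(0 2 4 1 3 5 6)*(0 1 6 3)(2 5 4) = (0 5 3 4 6 1), (0 1 6 3)(2 5 4)*(0 2 4 1 3 5 6) = (0 3 2 6 5 1)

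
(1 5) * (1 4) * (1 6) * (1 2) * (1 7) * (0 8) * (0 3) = (0 8 3)(1 5 4 6 2 7)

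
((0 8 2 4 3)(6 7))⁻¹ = (0 3 4 2 8)(6 7)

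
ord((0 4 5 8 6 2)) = 6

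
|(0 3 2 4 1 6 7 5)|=8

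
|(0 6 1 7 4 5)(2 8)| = 6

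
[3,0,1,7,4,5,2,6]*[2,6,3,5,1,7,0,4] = [5,2,6,4,1,7,3,0]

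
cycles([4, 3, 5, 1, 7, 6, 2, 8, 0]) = (0 4 7 8)(1 3)(2 5 6)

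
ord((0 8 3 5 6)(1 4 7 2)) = 20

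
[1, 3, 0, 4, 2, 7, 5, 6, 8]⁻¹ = [2, 0, 4, 1, 3, 6, 7, 5, 8]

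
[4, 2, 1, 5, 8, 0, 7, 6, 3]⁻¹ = [5, 2, 1, 8, 0, 3, 7, 6, 4]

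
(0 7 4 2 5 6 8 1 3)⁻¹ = (0 3 1 8 6 5 2 4 7)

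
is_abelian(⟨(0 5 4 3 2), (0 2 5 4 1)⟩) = no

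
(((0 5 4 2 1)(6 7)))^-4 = (0 5 4 2 1)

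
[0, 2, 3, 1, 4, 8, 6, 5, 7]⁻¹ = [0, 3, 1, 2, 4, 7, 6, 8, 5]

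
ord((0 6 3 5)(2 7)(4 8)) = 4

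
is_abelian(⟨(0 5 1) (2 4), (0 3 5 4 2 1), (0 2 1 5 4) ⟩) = no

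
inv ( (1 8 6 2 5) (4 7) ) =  (1 5 2 6 8) (4 7) 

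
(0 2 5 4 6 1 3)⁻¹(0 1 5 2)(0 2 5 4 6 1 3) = (2 3 4 5)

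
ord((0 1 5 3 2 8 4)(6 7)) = 14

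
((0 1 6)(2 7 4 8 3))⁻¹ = (0 6 1)(2 3 8 4 7)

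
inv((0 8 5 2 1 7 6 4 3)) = (0 3 4 6 7 1 2 5 8)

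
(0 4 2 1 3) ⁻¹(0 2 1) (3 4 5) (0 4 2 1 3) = (0 2 5) (1 3 4) 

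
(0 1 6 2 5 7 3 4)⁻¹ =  (0 4 3 7 5 2 6 1)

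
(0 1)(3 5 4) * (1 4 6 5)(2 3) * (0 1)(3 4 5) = (0 5 6 3)(2 4)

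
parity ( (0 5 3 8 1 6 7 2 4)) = even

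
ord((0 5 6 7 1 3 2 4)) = 8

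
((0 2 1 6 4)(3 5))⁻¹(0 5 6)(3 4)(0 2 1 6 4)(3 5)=(0 5)(2 3 4)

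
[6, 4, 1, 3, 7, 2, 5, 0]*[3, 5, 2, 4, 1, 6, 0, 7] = [0, 1, 5, 4, 7, 2, 6, 3]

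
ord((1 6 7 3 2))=5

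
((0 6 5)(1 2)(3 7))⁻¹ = (0 5 6)(1 2)(3 7)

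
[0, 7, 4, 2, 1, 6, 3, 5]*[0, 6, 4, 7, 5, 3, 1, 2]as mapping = [0→0, 1→2, 2→5, 3→4, 4→6, 5→1, 6→7, 7→3]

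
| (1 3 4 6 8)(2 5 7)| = 15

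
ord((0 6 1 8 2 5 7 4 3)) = 9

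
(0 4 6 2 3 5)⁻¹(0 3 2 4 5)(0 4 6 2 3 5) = (0 4 5 3 6)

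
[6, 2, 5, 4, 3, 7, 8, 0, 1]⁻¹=[7, 8, 1, 4, 3, 2, 0, 5, 6]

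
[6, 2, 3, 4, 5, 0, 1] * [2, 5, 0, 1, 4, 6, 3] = [3, 0, 1, 4, 6, 2, 5]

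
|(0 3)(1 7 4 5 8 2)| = 6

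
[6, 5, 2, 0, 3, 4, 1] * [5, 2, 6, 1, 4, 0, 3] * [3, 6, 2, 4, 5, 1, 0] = [4, 3, 0, 1, 6, 5, 2]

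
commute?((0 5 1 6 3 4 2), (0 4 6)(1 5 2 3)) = no:(0 5 1 6 3 4 2) * (0 4 6)(1 5 2 3) = (0 2 4 3 6 1), (0 4 6)(1 5 2 3) * (0 5 1 6 3 4 2) = (0 2 4 3 6 5)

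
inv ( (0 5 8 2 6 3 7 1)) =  (0 1 7 3 6 2 8 5)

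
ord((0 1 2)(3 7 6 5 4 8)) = 6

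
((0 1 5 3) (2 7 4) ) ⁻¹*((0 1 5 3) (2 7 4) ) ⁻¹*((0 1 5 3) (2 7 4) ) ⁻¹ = (0 1 5 3) 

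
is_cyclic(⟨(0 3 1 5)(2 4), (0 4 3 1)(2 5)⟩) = no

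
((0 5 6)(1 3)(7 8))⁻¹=(0 6 5)(1 3)(7 8)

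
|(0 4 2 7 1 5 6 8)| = 8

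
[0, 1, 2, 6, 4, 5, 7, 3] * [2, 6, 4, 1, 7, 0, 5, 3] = [2, 6, 4, 5, 7, 0, 3, 1]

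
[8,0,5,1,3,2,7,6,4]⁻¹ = [1,3,5,4,8,2,7,6,0]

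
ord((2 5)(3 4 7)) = 6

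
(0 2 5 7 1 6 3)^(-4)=(0 7 3 5 6 2 1)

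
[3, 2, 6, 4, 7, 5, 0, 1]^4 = [1, 3, 4, 2, 6, 5, 7, 0]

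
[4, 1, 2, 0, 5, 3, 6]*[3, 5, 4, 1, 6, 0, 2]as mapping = [0→6, 1→5, 2→4, 3→3, 4→0, 5→1, 6→2]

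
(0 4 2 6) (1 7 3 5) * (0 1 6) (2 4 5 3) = (0 5 6 1 7 2) 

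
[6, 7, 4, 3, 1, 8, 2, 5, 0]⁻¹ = [8, 4, 6, 3, 2, 7, 0, 1, 5]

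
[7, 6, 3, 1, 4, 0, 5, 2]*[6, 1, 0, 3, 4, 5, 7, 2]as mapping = [0→2, 1→7, 2→3, 3→1, 4→4, 5→6, 6→5, 7→0]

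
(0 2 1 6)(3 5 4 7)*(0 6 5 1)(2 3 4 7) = (0 3 1 5 7 4 2)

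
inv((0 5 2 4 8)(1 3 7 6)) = (0 8 4 2 5)(1 6 7 3)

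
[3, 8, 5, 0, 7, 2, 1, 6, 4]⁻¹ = [3, 6, 5, 0, 8, 2, 7, 4, 1]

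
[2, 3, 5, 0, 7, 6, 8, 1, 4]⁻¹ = [3, 7, 0, 1, 8, 2, 5, 4, 6]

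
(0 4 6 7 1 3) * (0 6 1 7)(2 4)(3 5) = (0 2 4 1 5 3 6)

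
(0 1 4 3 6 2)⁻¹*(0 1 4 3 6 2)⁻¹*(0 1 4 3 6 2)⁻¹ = (0 3)(1 6)(2 4)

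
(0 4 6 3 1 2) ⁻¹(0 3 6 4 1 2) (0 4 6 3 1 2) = (0 4 1 3 6 2) 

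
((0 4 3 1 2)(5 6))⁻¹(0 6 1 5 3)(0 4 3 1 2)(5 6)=(1 4 5 2 6)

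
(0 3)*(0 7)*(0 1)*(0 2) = (0 3 7 1 2)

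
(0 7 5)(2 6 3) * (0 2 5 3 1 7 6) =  (0 6 1 7 3 5 2)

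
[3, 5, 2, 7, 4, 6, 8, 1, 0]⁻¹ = [8, 7, 2, 0, 4, 1, 5, 3, 6]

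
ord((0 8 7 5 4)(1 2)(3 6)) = 10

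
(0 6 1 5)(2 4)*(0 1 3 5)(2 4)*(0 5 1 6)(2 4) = (1 5 6 3)(2 4)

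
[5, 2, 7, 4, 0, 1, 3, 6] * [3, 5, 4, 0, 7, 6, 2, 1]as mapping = [0→6, 1→4, 2→1, 3→7, 4→3, 5→5, 6→0, 7→2]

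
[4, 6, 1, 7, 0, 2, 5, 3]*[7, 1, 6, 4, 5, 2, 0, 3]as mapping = [0→5, 1→0, 2→1, 3→3, 4→7, 5→6, 6→2, 7→4]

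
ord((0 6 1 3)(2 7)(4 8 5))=12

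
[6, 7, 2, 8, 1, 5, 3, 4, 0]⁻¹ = [8, 4, 2, 6, 7, 5, 0, 1, 3]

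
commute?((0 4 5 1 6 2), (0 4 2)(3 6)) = no:(0 4 5 1 6 2)*(0 4 2)(3 6) = (0 2 4 5 1 3 6), (0 4 2)(3 6)*(0 4 5 1 6 2) = (0 5 1 6 3 2 4)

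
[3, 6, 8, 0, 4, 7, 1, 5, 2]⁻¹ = [3, 6, 8, 0, 4, 7, 1, 5, 2]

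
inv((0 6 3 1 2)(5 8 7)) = (0 2 1 3 6)(5 7 8)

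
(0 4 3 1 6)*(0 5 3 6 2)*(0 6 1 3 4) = (1 2 6 5 4)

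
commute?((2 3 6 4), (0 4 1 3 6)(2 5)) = no:(2 3 6 4) * (0 4 1 3 6)(2 5) = (0 4 5 2 6 1 3), (0 4 1 3 6)(2 5) * (2 3 6 4) = (0 2 5 3 4 1 6)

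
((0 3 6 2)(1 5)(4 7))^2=(0 6)(2 3)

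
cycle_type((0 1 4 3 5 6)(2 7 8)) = 3.6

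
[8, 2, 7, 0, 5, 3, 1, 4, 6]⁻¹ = [3, 6, 1, 5, 7, 4, 8, 2, 0]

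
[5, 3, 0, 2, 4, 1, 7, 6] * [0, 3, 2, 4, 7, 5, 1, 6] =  [5, 4, 0, 2, 7, 3, 6, 1]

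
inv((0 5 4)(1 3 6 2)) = (0 4 5)(1 2 6 3)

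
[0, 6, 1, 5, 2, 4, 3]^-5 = [0, 6, 1, 5, 2, 4, 3]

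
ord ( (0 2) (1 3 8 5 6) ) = 10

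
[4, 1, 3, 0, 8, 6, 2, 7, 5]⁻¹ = [3, 1, 6, 2, 0, 8, 5, 7, 4]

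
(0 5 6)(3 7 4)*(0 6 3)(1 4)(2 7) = (0 5 3 2 7 1 4)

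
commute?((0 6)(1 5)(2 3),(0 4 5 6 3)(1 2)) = no:(0 6)(1 5)(2 3)*(0 4 5 6 3)(1 2) = (0 3 1 6 4 5 2),(0 4 5 6 3)(1 2)*(0 6)(1 5)(2 3) = (0 4 1 3 6 2 5)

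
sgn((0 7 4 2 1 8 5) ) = 1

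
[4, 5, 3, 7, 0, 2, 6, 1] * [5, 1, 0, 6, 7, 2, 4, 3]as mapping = [0→7, 1→2, 2→6, 3→3, 4→5, 5→0, 6→4, 7→1]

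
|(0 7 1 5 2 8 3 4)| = 8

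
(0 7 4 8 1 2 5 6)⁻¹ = (0 6 5 2 1 8 4 7)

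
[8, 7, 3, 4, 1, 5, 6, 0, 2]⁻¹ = [7, 4, 8, 2, 3, 5, 6, 1, 0]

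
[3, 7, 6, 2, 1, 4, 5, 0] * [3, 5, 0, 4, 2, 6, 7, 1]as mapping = [0→4, 1→1, 2→7, 3→0, 4→5, 5→2, 6→6, 7→3]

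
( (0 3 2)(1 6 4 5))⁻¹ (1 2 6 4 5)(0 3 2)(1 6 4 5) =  (0 4 5 1 6)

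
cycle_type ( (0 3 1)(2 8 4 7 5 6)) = 3.6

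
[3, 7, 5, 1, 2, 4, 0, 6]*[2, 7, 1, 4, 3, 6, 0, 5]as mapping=[0→4, 1→5, 2→6, 3→7, 4→1, 5→3, 6→2, 7→0]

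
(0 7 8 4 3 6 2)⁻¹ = (0 2 6 3 4 8 7)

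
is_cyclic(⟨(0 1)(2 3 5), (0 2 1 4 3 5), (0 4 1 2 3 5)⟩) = no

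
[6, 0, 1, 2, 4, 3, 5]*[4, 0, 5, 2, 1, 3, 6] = [6, 4, 0, 5, 1, 2, 3]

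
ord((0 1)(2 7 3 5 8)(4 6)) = 10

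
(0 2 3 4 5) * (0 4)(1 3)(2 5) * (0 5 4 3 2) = (0 4)(1 2)(3 5)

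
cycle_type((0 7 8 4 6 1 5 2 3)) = 9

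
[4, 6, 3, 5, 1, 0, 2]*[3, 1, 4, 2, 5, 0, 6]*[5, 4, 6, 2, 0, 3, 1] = [3, 1, 6, 5, 4, 2, 0] 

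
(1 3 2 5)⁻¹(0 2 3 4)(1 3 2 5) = (0 5 2 4)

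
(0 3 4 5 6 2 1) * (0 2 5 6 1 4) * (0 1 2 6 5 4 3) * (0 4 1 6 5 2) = (0 4 2 3 6 1 5)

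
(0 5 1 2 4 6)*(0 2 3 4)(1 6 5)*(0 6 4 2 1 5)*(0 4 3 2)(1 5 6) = (0 6 5 3)(1 2)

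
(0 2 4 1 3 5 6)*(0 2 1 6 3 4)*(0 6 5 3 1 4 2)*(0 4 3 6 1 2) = (0 3 6 4 5 2 1)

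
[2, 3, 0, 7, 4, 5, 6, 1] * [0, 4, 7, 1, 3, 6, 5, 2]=[7, 1, 0, 2, 3, 6, 5, 4]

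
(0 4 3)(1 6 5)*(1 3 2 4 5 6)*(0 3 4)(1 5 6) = (0 6 1 5 4 2)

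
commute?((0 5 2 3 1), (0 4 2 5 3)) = no:(0 5 2 3 1) * (0 4 2 5 3) = (0 3 1 4 2), (0 4 2 5 3) * (0 5 2 3 1) = (0 4 3 5 1)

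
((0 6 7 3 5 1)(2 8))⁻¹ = (0 1 5 3 7 6)(2 8)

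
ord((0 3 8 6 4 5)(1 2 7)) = 6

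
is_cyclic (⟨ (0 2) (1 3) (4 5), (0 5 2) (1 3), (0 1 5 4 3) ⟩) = no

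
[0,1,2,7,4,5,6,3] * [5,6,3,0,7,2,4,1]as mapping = [0→5,1→6,2→3,3→1,4→7,5→2,6→4,7→0]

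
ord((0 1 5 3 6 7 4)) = 7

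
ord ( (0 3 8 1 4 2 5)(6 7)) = 14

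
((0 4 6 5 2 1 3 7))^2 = (0 6 2 3)(1 7 4 5)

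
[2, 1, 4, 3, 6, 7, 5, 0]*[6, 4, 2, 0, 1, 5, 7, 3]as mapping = [0→2, 1→4, 2→1, 3→0, 4→7, 5→3, 6→5, 7→6]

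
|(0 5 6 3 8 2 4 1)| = 8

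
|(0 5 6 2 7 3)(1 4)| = 6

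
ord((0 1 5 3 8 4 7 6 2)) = 9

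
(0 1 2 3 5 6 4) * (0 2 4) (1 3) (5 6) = (0 3 6) (1 4 2) 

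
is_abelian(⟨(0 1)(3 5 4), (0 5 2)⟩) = no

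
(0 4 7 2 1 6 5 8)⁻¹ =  (0 8 5 6 1 2 7 4)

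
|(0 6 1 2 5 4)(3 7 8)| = 6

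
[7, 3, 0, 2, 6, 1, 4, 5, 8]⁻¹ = [2, 5, 3, 1, 6, 7, 4, 0, 8]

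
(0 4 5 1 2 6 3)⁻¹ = (0 3 6 2 1 5 4)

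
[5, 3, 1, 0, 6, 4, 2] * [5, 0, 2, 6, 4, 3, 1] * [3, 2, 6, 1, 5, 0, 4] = [1, 4, 3, 0, 2, 5, 6]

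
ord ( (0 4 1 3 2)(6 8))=10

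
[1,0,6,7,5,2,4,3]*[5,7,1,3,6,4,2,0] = [7,5,2,0,4,1,6,3]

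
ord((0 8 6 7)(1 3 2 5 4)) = 20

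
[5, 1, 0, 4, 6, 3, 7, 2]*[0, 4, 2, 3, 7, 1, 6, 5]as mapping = [0→1, 1→4, 2→0, 3→7, 4→6, 5→3, 6→5, 7→2]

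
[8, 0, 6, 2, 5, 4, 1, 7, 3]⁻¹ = [1, 6, 3, 8, 5, 4, 2, 7, 0]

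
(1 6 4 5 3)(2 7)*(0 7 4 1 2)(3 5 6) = (0 7)(1 3 2 4 6)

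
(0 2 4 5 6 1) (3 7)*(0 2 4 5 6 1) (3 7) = (0 4 6) (1 2 5) 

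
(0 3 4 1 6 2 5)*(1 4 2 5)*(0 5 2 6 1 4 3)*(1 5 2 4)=(1 5 2)(3 6 4)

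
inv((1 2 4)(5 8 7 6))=(1 4 2)(5 6 7 8)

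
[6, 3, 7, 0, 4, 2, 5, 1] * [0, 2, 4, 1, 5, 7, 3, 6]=[3, 1, 6, 0, 5, 4, 7, 2]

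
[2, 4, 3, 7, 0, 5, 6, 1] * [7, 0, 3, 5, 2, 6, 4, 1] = [3, 2, 5, 1, 7, 6, 4, 0]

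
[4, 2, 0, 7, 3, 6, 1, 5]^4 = [5, 3, 7, 1, 6, 0, 4, 2]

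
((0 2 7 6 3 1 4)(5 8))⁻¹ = (0 4 1 3 6 7 2)(5 8)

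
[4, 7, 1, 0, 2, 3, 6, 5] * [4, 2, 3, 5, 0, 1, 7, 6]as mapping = [0→0, 1→6, 2→2, 3→4, 4→3, 5→5, 6→7, 7→1]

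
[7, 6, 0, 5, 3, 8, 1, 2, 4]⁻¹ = [2, 6, 7, 4, 8, 3, 1, 0, 5]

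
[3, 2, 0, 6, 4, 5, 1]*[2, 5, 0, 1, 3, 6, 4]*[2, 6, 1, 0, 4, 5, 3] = [6, 2, 1, 4, 0, 3, 5]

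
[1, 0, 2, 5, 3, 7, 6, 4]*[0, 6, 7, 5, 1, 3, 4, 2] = [6, 0, 7, 3, 5, 2, 4, 1]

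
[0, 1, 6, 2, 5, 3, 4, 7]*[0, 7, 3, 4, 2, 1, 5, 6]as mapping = [0→0, 1→7, 2→5, 3→3, 4→1, 5→4, 6→2, 7→6]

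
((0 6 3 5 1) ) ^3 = (0 5 6 1 3) 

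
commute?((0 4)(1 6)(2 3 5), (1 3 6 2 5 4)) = no:(0 4)(1 6)(2 3 5) * (1 3 6 2 5 4) = (0 1 2 6 3 4), (1 3 6 2 5 4) * (0 4)(1 6)(2 3 5) = (0 4 6 3 1 5)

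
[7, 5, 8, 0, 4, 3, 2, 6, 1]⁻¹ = [3, 8, 6, 5, 4, 1, 7, 0, 2]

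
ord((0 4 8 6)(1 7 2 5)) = 4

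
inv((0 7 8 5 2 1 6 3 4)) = (0 4 3 6 1 2 5 8 7)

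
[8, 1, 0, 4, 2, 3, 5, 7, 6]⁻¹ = [2, 1, 4, 5, 3, 6, 8, 7, 0]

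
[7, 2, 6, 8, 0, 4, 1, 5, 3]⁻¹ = [4, 6, 1, 8, 5, 7, 2, 0, 3]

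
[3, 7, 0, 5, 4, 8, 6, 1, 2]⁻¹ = [2, 7, 8, 0, 4, 3, 6, 1, 5]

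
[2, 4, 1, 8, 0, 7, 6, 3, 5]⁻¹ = [4, 2, 0, 7, 1, 8, 6, 5, 3]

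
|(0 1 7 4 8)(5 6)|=10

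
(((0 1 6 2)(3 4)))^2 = (0 6)(1 2)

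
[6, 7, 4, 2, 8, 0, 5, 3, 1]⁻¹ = [5, 8, 3, 7, 2, 6, 0, 1, 4]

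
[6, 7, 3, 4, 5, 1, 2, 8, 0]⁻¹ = [8, 5, 6, 2, 3, 4, 0, 1, 7]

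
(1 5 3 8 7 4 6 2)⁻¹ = (1 2 6 4 7 8 3 5)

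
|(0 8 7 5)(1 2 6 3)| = 4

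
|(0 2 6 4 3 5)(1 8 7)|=6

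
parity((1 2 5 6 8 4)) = odd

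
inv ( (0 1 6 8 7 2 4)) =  (0 4 2 7 8 6 1)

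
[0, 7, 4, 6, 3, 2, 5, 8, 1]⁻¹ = [0, 8, 5, 4, 2, 6, 3, 1, 7]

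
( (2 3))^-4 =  ()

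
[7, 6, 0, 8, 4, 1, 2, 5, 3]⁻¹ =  [2, 5, 6, 8, 4, 7, 1, 0, 3]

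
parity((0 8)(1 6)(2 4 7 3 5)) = even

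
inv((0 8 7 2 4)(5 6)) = (0 4 2 7 8)(5 6)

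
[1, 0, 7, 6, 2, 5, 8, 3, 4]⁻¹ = [1, 0, 4, 7, 8, 5, 3, 2, 6]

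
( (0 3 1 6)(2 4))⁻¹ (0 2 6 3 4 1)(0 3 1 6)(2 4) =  (0 1 2 6 3 4)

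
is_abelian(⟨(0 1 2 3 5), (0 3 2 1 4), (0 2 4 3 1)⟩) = no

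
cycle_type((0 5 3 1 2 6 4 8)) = 8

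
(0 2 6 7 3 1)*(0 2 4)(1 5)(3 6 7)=(0 4)(1 2 7 6 3 5)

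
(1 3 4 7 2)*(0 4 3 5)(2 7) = (0 4 2 1 5)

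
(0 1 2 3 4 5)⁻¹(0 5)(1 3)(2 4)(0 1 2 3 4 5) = (0 1)(2 4)(3 5)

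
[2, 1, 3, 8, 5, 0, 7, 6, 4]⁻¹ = [5, 1, 0, 2, 8, 4, 7, 6, 3]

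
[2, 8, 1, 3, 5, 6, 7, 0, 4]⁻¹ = [7, 2, 0, 3, 8, 4, 5, 6, 1]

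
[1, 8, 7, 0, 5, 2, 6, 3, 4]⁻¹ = [3, 0, 5, 7, 8, 4, 6, 2, 1]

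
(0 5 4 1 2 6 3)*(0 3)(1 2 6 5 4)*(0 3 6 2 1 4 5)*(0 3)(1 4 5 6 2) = (0 6)(2 3)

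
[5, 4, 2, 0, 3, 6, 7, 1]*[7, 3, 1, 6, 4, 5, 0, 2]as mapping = [0→5, 1→4, 2→1, 3→7, 4→6, 5→0, 6→2, 7→3]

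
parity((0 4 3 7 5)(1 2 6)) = even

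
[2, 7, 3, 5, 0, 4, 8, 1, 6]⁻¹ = [4, 7, 0, 2, 5, 3, 8, 1, 6]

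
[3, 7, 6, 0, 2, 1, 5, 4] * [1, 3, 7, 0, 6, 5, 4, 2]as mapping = [0→0, 1→2, 2→4, 3→1, 4→7, 5→3, 6→5, 7→6]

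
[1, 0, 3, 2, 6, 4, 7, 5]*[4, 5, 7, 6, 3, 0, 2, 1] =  [5, 4, 6, 7, 2, 3, 1, 0]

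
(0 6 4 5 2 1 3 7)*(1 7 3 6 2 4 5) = (0 2 7)(1 6 5 4)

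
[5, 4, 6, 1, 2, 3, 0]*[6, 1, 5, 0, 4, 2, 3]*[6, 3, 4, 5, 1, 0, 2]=[4, 1, 5, 3, 0, 6, 2]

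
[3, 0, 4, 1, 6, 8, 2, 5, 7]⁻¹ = [1, 3, 6, 0, 2, 7, 4, 8, 5]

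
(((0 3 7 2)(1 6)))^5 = (0 3 7 2)(1 6)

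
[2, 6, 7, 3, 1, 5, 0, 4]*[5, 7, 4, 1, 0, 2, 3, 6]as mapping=[0→4, 1→3, 2→6, 3→1, 4→7, 5→2, 6→5, 7→0]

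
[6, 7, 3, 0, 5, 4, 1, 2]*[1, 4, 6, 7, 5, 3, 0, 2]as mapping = [0→0, 1→2, 2→7, 3→1, 4→3, 5→5, 6→4, 7→6]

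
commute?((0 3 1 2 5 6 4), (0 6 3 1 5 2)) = no:(0 3 1 2 5 6 4) * (0 6 3 1 5 2) = (0 1)(3 5)(4 6), (0 6 3 1 5 2) * (0 3 1 2 5 6 4) = (0 4)(1 6)(2 3)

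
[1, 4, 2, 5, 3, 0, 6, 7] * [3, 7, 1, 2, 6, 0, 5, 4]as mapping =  [0→7, 1→6, 2→1, 3→0, 4→2, 5→3, 6→5, 7→4]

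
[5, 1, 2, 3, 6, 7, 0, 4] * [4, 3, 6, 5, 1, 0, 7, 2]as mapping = [0→0, 1→3, 2→6, 3→5, 4→7, 5→2, 6→4, 7→1]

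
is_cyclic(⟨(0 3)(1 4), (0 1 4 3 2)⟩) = no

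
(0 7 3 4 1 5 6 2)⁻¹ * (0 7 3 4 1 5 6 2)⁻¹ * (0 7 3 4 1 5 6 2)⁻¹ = (0 5 3 2 1 7 6 4)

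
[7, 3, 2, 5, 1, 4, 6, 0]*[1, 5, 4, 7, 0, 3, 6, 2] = [2, 7, 4, 3, 5, 0, 6, 1]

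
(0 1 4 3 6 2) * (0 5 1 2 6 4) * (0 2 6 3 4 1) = (0 6 3 1 2 5)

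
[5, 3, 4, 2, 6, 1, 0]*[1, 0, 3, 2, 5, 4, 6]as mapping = [0→4, 1→2, 2→5, 3→3, 4→6, 5→0, 6→1]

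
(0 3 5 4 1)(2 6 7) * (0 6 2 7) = (0 3 5 4 1 6)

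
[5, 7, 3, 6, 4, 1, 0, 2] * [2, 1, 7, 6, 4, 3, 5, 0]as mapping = [0→3, 1→0, 2→6, 3→5, 4→4, 5→1, 6→2, 7→7]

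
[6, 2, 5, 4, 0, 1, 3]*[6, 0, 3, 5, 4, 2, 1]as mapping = [0→1, 1→3, 2→2, 3→4, 4→6, 5→0, 6→5]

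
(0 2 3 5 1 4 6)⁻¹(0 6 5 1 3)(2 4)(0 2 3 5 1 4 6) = (0 1 4 5 2)(3 6)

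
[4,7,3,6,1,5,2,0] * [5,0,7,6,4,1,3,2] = [4,2,6,3,0,1,7,5]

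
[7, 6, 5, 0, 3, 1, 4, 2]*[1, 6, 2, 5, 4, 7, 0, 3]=[3, 0, 7, 1, 5, 6, 4, 2]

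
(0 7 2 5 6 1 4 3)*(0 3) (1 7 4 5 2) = (0 4) (1 5 6 7) 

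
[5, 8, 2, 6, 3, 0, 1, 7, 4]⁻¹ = [5, 6, 2, 4, 8, 0, 3, 7, 1]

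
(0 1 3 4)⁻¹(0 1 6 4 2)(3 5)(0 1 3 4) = (0 2 1 3 6)(4 5)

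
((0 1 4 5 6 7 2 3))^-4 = (0 6)(1 7)(2 4)(3 5)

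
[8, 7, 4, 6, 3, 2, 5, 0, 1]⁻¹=[7, 8, 5, 4, 2, 6, 3, 1, 0]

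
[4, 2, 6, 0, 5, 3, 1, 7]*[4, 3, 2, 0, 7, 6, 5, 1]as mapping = [0→7, 1→2, 2→5, 3→4, 4→6, 5→0, 6→3, 7→1]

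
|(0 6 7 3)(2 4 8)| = 12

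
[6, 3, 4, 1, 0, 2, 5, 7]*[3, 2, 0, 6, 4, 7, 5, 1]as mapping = [0→5, 1→6, 2→4, 3→2, 4→3, 5→0, 6→7, 7→1]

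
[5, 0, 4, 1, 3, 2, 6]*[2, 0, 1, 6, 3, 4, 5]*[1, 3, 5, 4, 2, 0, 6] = [2, 5, 4, 1, 6, 3, 0]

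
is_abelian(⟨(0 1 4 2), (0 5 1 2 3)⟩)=no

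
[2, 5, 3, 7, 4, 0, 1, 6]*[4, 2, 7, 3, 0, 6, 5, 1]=[7, 6, 3, 1, 0, 4, 2, 5]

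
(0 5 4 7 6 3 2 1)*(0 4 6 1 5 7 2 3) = (0 7 1 4 2 5 6)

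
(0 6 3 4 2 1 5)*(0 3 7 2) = (0 6 7 2 1 5 3 4)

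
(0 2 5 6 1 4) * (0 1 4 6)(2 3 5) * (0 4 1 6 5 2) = (0 3 2)(1 5 4 6)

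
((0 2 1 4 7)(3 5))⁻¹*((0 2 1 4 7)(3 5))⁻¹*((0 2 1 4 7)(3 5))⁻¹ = (0 1 7 2 4)(3 5)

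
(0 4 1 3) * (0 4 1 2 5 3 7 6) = (0 1 7 6)(2 5 3 4)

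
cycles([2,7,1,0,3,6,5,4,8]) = (0 2 1 7 4 3)(5 6)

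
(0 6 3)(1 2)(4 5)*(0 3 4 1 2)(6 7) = (0 7 6 4 5 1)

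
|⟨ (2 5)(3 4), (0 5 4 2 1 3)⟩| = 120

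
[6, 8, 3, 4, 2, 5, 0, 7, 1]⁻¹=[6, 8, 4, 2, 3, 5, 0, 7, 1]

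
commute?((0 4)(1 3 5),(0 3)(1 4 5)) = no:(0 4)(1 3 5)*(0 3)(1 4 5) = (0 5 4 3 1),(0 3)(1 4 5)*(0 4)(1 3 5) = (0 5 3 4 1)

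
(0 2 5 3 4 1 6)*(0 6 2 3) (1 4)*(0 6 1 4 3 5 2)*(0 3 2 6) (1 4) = (0 5) (1 3) (2 6 4) 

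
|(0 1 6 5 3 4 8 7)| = 8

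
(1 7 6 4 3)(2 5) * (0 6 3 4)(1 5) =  (0 6)(1 7 3 5 2)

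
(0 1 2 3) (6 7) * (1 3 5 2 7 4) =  (0 3) (1 7 6 4) (2 5) 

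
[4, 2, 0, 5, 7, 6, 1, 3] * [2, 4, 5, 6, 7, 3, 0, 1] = [7, 5, 2, 3, 1, 0, 4, 6]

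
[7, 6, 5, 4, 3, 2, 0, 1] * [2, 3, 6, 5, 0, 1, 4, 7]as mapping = [0→7, 1→4, 2→1, 3→0, 4→5, 5→6, 6→2, 7→3]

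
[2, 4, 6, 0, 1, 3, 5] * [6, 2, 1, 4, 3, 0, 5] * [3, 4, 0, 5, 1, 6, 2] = [4, 5, 6, 2, 0, 1, 3]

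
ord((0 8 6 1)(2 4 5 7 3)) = 20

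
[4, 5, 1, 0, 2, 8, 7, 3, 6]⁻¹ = [3, 2, 4, 7, 0, 1, 8, 6, 5]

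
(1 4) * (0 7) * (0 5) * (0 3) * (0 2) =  (0 7 5 3 2)(1 4)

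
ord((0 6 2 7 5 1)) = 6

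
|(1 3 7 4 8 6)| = 6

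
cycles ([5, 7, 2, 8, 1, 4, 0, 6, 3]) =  (0 5 4 1 7 6)(3 8)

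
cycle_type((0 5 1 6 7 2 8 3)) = 8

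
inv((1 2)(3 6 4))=(1 2)(3 4 6)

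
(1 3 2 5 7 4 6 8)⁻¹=(1 8 6 4 7 5 2 3)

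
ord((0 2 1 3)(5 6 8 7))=4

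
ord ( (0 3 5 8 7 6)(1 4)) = 6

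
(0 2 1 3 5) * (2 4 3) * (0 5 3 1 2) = (0 4 1)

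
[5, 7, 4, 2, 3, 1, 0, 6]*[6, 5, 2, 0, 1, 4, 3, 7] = [4, 7, 1, 2, 0, 5, 6, 3]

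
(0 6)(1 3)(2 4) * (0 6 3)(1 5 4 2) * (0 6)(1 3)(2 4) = (0 1 6)(2 4 3 5)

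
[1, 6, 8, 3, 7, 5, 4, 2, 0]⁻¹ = [8, 0, 7, 3, 6, 5, 1, 4, 2]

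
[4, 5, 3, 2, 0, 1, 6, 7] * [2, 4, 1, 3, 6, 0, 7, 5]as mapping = [0→6, 1→0, 2→3, 3→1, 4→2, 5→4, 6→7, 7→5]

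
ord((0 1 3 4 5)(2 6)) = 10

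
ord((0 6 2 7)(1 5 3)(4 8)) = 12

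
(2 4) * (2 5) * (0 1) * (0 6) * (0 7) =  (0 1 6 7)(2 4 5)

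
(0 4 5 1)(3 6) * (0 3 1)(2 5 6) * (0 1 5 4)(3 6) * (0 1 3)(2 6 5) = (0 1 5 3 6 2 4)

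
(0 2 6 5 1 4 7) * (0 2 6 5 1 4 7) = (0 6 1 7 2 5 4) 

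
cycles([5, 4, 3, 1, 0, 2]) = (0 5 2 3 1 4) 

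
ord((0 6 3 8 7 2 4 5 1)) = 9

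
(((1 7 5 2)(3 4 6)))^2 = (1 5)(2 7)(3 6 4)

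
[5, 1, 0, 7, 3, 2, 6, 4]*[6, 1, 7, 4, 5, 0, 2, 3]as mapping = [0→0, 1→1, 2→6, 3→3, 4→4, 5→7, 6→2, 7→5]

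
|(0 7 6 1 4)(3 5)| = 10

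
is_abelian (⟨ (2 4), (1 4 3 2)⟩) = no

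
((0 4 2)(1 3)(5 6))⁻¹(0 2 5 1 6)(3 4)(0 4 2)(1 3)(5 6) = (0 6 3 5 4)(1 2)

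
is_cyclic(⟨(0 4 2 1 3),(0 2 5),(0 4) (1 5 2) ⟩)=no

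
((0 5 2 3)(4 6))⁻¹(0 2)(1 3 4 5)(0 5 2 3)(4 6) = (0 6 2 1)(3 5)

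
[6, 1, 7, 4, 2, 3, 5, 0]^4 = [4, 1, 5, 0, 6, 7, 2, 3]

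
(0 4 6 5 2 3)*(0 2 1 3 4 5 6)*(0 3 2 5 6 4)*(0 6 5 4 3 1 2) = (0 5 2 6 3 4 1)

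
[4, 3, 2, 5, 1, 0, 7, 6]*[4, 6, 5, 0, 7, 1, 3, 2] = [7, 0, 5, 1, 6, 4, 2, 3]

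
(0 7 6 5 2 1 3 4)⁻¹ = (0 4 3 1 2 5 6 7)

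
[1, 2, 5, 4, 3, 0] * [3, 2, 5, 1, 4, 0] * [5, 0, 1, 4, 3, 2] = [1, 2, 5, 3, 0, 4]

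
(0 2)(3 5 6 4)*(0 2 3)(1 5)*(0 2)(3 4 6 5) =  (0 4 2)(1 3)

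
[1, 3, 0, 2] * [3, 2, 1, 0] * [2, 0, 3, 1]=[3, 2, 1, 0]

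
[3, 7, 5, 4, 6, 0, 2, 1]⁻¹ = [5, 7, 6, 0, 3, 2, 4, 1]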